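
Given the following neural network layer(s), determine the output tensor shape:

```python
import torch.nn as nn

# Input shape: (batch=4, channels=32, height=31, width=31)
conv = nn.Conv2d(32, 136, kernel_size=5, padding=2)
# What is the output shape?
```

Input: (4, 32, 31, 31) -> Output: (4, 136, 31, 31)

Answer: (4, 136, 31, 31)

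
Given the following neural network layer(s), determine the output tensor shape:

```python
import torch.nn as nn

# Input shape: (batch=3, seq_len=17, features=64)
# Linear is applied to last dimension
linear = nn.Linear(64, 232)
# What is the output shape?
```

Input: (3, 17, 64) -> Output: (3, 17, 232)

Answer: (3, 17, 232)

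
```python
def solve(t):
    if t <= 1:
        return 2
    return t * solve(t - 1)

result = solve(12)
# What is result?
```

solve(12) = 12 * 11 * 10 * 9 * 8 * 7 * 6 * 5 * 4 * 3 * 2 * 2 = 958003200

Answer: 958003200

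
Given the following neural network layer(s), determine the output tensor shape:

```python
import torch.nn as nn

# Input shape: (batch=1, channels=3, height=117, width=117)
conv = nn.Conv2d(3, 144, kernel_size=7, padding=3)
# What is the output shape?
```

Input: (1, 3, 117, 117) -> Output: (1, 144, 117, 117)

Answer: (1, 144, 117, 117)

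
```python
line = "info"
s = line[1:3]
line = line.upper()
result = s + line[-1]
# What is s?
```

Trace:
`line = "info"` → line = 'info'
`s = line[1:3]` → s = 'nf'
`line = line.upper()` → line = 'INFO'
`result = s + line[-1]` → result = 'nfO'
So s = 'nf'

Answer: 'nf'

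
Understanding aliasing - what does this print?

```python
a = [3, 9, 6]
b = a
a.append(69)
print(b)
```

Key concept: basic list aliasing.
Step by step:
`a = [3, 9, 6]` → a = [3, 9, 6]
`b = a` → b = [3, 9, 6] (same object as a)
`a.append(69)` → a = [3, 9, 6, 69] (same object as b); b = [3, 9, 6, 69] (same object as a)
`print(b)` → prints [3, 9, 6, 69]

Answer: [3, 9, 6, 69]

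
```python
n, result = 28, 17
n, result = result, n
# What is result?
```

Trace:
`n, result = 28, 17` → n = 28; result = 17
`n, result = result, n` → n = 17; result = 28
So result = 28

Answer: 28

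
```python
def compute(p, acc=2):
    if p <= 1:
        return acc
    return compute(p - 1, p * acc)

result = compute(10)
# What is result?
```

Accumulator trace (n, acc): (10, 2) -> (9, 20) -> (8, 180) -> (7, 1440) -> (6, 10080) -> (5, 60480) -> (4, 302400) -> (3, 1209600) -> (2, 3628800) -> (1, 7257600) -> return 7257600

Answer: 7257600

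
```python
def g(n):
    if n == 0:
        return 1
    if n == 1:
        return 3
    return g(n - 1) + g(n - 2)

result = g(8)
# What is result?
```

Build up from base cases: g(0)=1, g(1)=3, g(2)=4, g(3)=7, g(4)=11, g(5)=18, g(6)=29, ..., g(8)=76

Answer: 76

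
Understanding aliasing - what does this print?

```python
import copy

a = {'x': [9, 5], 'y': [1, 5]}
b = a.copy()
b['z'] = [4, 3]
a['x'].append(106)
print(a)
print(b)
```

Key concept: shallow copy of dict with mutable values.
Step by step:
`a = {'x': [9, 5], 'y': [1, 5]}` → a = {'x': [9, 5], 'y': [1, 5]}
`b = a.copy()` → b = {'x': [9, 5], 'y': [1, 5]}
`b['z'] = [4, 3]` → b = {'x': [9, 5], 'y': [1, 5], 'z': [4, 3]}
`a['x'].append(106)` → a = {'x': [9, 5, 106], 'y': [1, 5]}; b = {'x': [9, 5, 106], 'y': [1, 5], 'z': [4, 3]}
`print(a)` → prints {'x': [9, 5, 106], 'y': [1, 5]}
`print(b)` → prints {'x': [9, 5, 106], 'y': [1, 5], 'z': [4, 3]}

Answer:
{'x': [9, 5, 106], 'y': [1, 5]}
{'x': [9, 5, 106], 'y': [1, 5], 'z': [4, 3]}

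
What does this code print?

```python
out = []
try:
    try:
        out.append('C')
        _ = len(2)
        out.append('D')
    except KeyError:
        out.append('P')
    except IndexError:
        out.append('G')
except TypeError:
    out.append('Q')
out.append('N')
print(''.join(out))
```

Execution trace: 'C' (try body) → 'Q' (outer except TypeError) → 'N' (after the try/except). Output: CQN

Answer: CQN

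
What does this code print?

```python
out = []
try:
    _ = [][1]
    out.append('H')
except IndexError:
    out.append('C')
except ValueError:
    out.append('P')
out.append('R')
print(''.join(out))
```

Execution trace: 'C' (except IndexError) → 'R' (after the try/except). Output: CR

Answer: CR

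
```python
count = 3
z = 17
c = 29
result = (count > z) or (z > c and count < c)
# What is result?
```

Trace:
`count = 3` → count = 3
`z = 17` → z = 17
`c = 29` → c = 29
`result = (count > z) or (z > c and count < c)` → result = False
So result = False

Answer: False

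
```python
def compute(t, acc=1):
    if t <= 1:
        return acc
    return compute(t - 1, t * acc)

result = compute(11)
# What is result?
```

Accumulator trace (n, acc): (11, 1) -> (10, 11) -> (9, 110) -> (8, 990) -> (7, 7920) -> (6, 55440) -> (5, 332640) -> (4, 1663200) -> (3, 6652800) -> (2, 19958400) -> (1, 39916800) -> return 39916800

Answer: 39916800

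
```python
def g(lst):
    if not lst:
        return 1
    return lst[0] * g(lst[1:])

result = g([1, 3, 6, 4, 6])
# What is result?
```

Product over [1, 3, 6, 4, 6] = 1 * 3 * 6 * 4 * 6 = 432

Answer: 432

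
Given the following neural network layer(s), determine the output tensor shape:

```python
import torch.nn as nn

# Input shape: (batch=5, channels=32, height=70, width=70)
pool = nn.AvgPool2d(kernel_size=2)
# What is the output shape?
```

Input: (5, 32, 70, 70) -> Output: (5, 32, 35, 35)

Answer: (5, 32, 35, 35)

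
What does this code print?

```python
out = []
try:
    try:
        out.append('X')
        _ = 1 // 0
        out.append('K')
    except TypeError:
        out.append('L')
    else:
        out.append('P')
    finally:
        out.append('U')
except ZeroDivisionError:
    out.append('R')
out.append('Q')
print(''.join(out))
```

Execution trace: 'X' (inner try body) → 'U' (inner finally) → 'R' (outer except ZeroDivisionError) → 'Q' (after the try/except). Output: XURQ

Answer: XURQ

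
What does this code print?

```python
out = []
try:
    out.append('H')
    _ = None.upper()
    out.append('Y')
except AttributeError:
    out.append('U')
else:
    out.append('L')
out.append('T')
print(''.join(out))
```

Execution trace: 'H' (try body) → 'U' (except AttributeError) → 'T' (after the try/except). Output: HUT

Answer: HUT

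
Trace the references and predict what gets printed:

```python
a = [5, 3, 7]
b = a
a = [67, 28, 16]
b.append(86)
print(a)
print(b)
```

Key concept: rebinding vs mutation: a is rebound to a new list, b still points at the original.
Step by step:
`a = [5, 3, 7]` → a = [5, 3, 7]
`b = a` → b = [5, 3, 7] (same object as a)
`a = [67, 28, 16]` → a = [67, 28, 16]
`b.append(86)` → b = [5, 3, 7, 86]
`print(a)` → prints [67, 28, 16]
`print(b)` → prints [5, 3, 7, 86]

Answer:
[67, 28, 16]
[5, 3, 7, 86]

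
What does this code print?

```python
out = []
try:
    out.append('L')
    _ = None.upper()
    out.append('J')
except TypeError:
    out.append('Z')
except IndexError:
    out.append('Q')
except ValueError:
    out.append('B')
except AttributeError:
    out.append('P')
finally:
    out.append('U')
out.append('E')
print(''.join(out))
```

Execution trace: 'L' (try body) → 'P' (except AttributeError) → 'U' (finally) → 'E' (after the try/except). Output: LPUE

Answer: LPUE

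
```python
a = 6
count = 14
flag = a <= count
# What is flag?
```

Trace:
`a = 6` → a = 6
`count = 14` → count = 14
`flag = a <= count` → flag = True
So flag = True

Answer: True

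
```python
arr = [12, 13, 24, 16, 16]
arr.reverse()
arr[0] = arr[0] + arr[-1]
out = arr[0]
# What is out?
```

Trace:
`arr = [12, 13, 24, 16, 16]` → arr = [12, 13, 24, 16, 16]
`arr.reverse()` → arr = [16, 16, 24, 13, 12]
`arr[0] = arr[0] + arr[-1]` → arr = [28, 16, 24, 13, 12]
`out = arr[0]` → out = 28
So out = 28

Answer: 28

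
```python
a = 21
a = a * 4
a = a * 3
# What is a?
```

Trace:
`a = 21` → a = 21
`a = a * 4` → a = 84
`a = a * 3` → a = 252
So a = 252

Answer: 252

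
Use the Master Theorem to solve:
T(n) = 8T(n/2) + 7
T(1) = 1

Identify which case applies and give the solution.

a=8, b=2, f(n)=7. log_2(8) = 3. Since c=0 < 3, Case 1 applies: T(n) = Θ(n^log_b(a)) = O(n^3).

Answer: O(n^3) - Case 1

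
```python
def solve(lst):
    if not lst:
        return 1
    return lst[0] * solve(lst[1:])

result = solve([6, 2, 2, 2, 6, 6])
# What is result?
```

Product over [6, 2, 2, 2, 6, 6] = 6 * 2 * 2 * 2 * 6 * 6 = 1728

Answer: 1728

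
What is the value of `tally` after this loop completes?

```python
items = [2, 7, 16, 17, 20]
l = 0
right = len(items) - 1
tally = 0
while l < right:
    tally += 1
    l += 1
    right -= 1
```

Iterations until pointers meet (list length 5)
`tally` takes the values: 0 → 1 → 2

Answer: 2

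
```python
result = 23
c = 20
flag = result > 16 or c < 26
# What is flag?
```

Trace:
`result = 23` → result = 23
`c = 20` → c = 20
`flag = result > 16 or c < 26` → flag = True
So flag = True

Answer: True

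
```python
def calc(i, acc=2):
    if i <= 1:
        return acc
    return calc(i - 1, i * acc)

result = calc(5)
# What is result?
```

Accumulator trace (n, acc): (5, 2) -> (4, 10) -> (3, 40) -> (2, 120) -> (1, 240) -> return 240

Answer: 240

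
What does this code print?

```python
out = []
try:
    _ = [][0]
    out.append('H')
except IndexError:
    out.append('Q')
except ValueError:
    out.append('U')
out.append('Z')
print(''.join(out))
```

Execution trace: 'Q' (except IndexError) → 'Z' (after the try/except). Output: QZ

Answer: QZ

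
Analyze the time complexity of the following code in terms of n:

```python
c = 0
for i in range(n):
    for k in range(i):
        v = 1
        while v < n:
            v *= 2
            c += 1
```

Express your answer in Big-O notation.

Each loop level contributes: n × n × log n. Multiplying the contributions gives O(n^2 log n).

Answer: O(n^2 log n)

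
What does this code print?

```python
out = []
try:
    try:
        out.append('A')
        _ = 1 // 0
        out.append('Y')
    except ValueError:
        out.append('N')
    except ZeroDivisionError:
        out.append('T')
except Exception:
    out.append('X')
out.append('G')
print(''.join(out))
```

Execution trace: 'A' (inner try body) → 'T' (inner except ZeroDivisionError) → 'G' (after the try/except). Output: ATG

Answer: ATG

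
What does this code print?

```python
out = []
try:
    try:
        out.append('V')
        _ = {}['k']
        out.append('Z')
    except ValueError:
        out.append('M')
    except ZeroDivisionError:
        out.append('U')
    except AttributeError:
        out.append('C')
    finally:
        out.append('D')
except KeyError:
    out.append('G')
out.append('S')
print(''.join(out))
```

Execution trace: 'V' (try body) → 'D' (finally) → 'G' (outer except KeyError) → 'S' (after the try/except). Output: VDGS

Answer: VDGS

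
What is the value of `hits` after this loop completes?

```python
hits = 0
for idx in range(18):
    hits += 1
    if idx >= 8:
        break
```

Loop breaks when idx reaches 8, hits is 9
`hits` takes the values: 0 → 1 → 2 → 3 → 4 → 5 → 6 → 7 → 8 → 9

Answer: 9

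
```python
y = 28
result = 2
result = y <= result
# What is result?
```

Trace:
`y = 28` → y = 28
`result = 2` → result = 2
`result = y <= result` → result = False
So result = False

Answer: False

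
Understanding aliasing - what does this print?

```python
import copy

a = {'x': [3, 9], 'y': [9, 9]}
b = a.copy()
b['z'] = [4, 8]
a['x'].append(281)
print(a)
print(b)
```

Key concept: shallow copy of dict with mutable values.
Step by step:
`a = {'x': [3, 9], 'y': [9, 9]}` → a = {'x': [3, 9], 'y': [9, 9]}
`b = a.copy()` → b = {'x': [3, 9], 'y': [9, 9]}
`b['z'] = [4, 8]` → b = {'x': [3, 9], 'y': [9, 9], 'z': [4, 8]}
`a['x'].append(281)` → a = {'x': [3, 9, 281], 'y': [9, 9]}; b = {'x': [3, 9, 281], 'y': [9, 9], 'z': [4, 8]}
`print(a)` → prints {'x': [3, 9, 281], 'y': [9, 9]}
`print(b)` → prints {'x': [3, 9, 281], 'y': [9, 9], 'z': [4, 8]}

Answer:
{'x': [3, 9, 281], 'y': [9, 9]}
{'x': [3, 9, 281], 'y': [9, 9], 'z': [4, 8]}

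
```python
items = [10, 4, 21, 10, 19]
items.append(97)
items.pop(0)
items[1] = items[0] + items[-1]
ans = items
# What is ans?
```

Trace:
`items = [10, 4, 21, 10, 19]` → items = [10, 4, 21, 10, 19]
`items.append(97)` → items = [10, 4, 21, 10, 19, 97]
`items.pop(0)` → items = [4, 21, 10, 19, 97]
`items[1] = items[0] + items[-1]` → items = [4, 101, 10, 19, 97]
`ans = items` → ans = [4, 101, 10, 19, 97]
So ans = [4, 101, 10, 19, 97]

Answer: [4, 101, 10, 19, 97]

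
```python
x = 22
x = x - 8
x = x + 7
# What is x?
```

Trace:
`x = 22` → x = 22
`x = x - 8` → x = 14
`x = x + 7` → x = 21
So x = 21

Answer: 21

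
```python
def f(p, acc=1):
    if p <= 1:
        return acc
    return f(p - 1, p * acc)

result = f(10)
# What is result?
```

Accumulator trace (n, acc): (10, 1) -> (9, 10) -> (8, 90) -> (7, 720) -> (6, 5040) -> (5, 30240) -> (4, 151200) -> (3, 604800) -> (2, 1814400) -> (1, 3628800) -> return 3628800

Answer: 3628800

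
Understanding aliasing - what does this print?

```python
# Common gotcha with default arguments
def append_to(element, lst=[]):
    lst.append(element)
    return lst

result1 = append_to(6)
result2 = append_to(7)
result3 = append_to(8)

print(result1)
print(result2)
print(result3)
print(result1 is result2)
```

Key concept: mutable default argument gotcha.
Step by step:
`result1 = append_to(6)` → result1 = [6]
`result2 = append_to(7)` → result1 = [6, 7] (same object as result2); result2 = [6, 7] (same object as result1)
`result3 = append_to(8)` → result1 = [6, 7, 8] (same object as result2, result3); result2 = [6, 7, 8] (same object as result1, result3); result3 = [6, 7, 8] (same object as result1, result2)
`print(result1)` → prints [6, 7, 8]
`print(result2)` → prints [6, 7, 8]
`print(result3)` → prints [6, 7, 8]
`print(result1 is result2)` → prints True

Answer:
[6, 7, 8]
[6, 7, 8]
[6, 7, 8]
True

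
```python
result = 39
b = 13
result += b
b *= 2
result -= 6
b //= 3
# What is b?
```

Trace:
`result = 39` → result = 39
`b = 13` → b = 13
`result += b` → result = 52
`b *= 2` → b = 26
`result -= 6` → result = 46
`b //= 3` → b = 8
So b = 8

Answer: 8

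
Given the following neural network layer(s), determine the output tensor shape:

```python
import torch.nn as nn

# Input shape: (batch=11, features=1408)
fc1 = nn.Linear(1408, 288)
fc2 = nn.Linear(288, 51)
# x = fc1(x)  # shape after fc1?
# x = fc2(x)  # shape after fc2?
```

Input: (11, 1408) -> after fc1: (11, 288) -> Output: (11, 51)

Answer: (11, 51)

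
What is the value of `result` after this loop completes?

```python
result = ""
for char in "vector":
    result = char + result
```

Reverse 'vector'
`result` takes the values: "" → "v" → "ev" → "cev" → "tcev" → "otcev" → "rotcev"

Answer: "rotcev"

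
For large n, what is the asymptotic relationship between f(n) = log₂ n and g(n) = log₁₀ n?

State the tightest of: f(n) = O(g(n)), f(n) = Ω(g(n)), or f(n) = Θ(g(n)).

log₂ n vs log₁₀ n: f(n) = Θ(g(n)) — they are asymptotically equivalent (log bases differ by a constant factor).

Answer: f(n) = Θ(g(n)) — they are asymptotically equivalent (log bases differ by a constant factor).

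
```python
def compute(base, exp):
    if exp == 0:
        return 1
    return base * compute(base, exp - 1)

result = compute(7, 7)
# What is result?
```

compute(7, 7) = 7 * 7 * 7 * 7 * 7 * 7 * 7 = 823543

Answer: 823543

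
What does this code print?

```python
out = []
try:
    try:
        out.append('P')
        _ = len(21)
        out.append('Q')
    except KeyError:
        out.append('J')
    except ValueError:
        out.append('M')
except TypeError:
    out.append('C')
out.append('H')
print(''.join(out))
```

Execution trace: 'P' (inner try body) → 'C' (outer except TypeError) → 'H' (after the try/except). Output: PCH

Answer: PCH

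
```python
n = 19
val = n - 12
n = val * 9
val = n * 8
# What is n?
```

Trace:
`n = 19` → n = 19
`val = n - 12` → val = 7
`n = val * 9` → n = 63
`val = n * 8` → val = 504
So n = 63

Answer: 63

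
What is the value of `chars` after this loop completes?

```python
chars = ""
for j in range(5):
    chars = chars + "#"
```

Repeat '#' 5 times
`chars` takes the values: "" → "#" → "##" → "###" → "####" → "#####"

Answer: "#####"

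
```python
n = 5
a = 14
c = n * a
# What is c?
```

Trace:
`n = 5` → n = 5
`a = 14` → a = 14
`c = n * a` → c = 70
So c = 70

Answer: 70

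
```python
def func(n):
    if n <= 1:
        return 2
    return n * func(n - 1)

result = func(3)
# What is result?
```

func(3) = 3 * 2 * 2 = 12

Answer: 12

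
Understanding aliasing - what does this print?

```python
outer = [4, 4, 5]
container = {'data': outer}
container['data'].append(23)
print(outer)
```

Key concept: dict holds reference to list.
Step by step:
`outer = [4, 4, 5]` → outer = [4, 4, 5]
`container = {'data': outer}` → container = {'data': [4, 4, 5]}
`container['data'].append(23)` → outer = [4, 4, 5, 23]; container = {'data': [4, 4, 5, 23]}
`print(outer)` → prints [4, 4, 5, 23]

Answer: [4, 4, 5, 23]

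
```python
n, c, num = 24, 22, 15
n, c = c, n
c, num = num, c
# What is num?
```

Trace:
`n, c, num = 24, 22, 15` → n = 24; c = 22; num = 15
`n, c = c, n` → n = 22; c = 24
`c, num = num, c` → c = 15; num = 24
So num = 24

Answer: 24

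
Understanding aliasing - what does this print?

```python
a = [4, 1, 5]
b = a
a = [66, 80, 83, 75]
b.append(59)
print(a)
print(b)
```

Key concept: rebinding vs mutation: a is rebound to a new list, b still points at the original.
Step by step:
`a = [4, 1, 5]` → a = [4, 1, 5]
`b = a` → b = [4, 1, 5] (same object as a)
`a = [66, 80, 83, 75]` → a = [66, 80, 83, 75]
`b.append(59)` → b = [4, 1, 5, 59]
`print(a)` → prints [66, 80, 83, 75]
`print(b)` → prints [4, 1, 5, 59]

Answer:
[66, 80, 83, 75]
[4, 1, 5, 59]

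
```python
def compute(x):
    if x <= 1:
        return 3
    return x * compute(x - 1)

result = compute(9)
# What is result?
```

compute(9) = 9 * 8 * 7 * 6 * 5 * 4 * 3 * 2 * 3 = 1088640

Answer: 1088640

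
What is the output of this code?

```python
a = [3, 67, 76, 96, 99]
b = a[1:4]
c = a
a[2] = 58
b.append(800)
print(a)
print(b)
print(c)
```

Key concept: slice vs alias.
Step by step:
`a = [3, 67, 76, 96, 99]` → a = [3, 67, 76, 96, 99]
`b = a[1:4]` → b = [67, 76, 96]
`c = a` → c = [3, 67, 76, 96, 99] (same object as a)
`a[2] = 58` → a = [3, 67, 58, 96, 99] (same object as c); c = [3, 67, 58, 96, 99] (same object as a)
`b.append(800)` → b = [67, 76, 96, 800]
`print(a)` → prints [3, 67, 58, 96, 99]
`print(b)` → prints [67, 76, 96, 800]
`print(c)` → prints [3, 67, 58, 96, 99]

Answer:
[3, 67, 58, 96, 99]
[67, 76, 96, 800]
[3, 67, 58, 96, 99]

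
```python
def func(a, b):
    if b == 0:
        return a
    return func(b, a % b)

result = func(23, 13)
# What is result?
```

func(23, 13) -> func(13, 10) -> func(10, 3) -> func(3, 1) -> func(1, 0) -> 1

Answer: 1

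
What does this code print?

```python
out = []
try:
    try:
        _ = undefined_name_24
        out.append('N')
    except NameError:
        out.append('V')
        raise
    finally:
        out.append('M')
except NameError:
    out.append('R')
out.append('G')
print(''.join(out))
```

Execution trace: 'V' (inner except NameError) → 'M' (inner finally) → 'R' (outer except NameError) → 'G' (after the try/except). Output: VMRG

Answer: VMRG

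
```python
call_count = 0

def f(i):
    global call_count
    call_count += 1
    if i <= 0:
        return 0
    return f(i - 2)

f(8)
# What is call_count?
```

Linear recursion stepping by 2: 5 calls from i=8 down to ≤0.

Answer: 5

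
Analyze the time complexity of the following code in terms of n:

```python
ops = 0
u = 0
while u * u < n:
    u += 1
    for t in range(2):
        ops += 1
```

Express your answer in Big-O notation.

Each loop level contributes: √n × 1. Multiplying the contributions gives O(√n).

Answer: O(√n)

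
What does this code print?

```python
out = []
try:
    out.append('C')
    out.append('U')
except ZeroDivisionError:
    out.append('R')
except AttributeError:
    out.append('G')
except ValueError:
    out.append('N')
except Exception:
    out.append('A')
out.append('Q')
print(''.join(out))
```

Execution trace: 'C' (try body) → 'U' (try body, no exception) → 'Q' (after the try/except). Output: CUQ

Answer: CUQ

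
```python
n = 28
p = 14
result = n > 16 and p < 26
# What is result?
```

Trace:
`n = 28` → n = 28
`p = 14` → p = 14
`result = n > 16 and p < 26` → result = True
So result = True

Answer: True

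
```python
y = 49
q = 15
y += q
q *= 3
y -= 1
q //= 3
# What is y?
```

Trace:
`y = 49` → y = 49
`q = 15` → q = 15
`y += q` → y = 64
`q *= 3` → q = 45
`y -= 1` → y = 63
`q //= 3` → q = 15
So y = 63

Answer: 63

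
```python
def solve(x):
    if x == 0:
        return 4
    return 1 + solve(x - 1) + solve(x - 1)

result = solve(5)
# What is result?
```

solve(x) = 1 + 2·solve(x-1), solve(0)=4. Closed form: (4+1)·2^5 - 1 = 159.

Answer: 159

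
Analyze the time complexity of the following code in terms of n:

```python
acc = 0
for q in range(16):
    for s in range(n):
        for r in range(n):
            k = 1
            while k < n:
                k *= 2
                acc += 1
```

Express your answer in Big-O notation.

Each loop level contributes: 1 × n × n × log n. Multiplying the contributions gives O(n^2 log n).

Answer: O(n^2 log n)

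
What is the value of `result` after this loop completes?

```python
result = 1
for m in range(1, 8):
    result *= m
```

7! = 5040
`result` takes the values: 1 → 2 → 6 → 24 → 120 → 720 → 5040

Answer: 5040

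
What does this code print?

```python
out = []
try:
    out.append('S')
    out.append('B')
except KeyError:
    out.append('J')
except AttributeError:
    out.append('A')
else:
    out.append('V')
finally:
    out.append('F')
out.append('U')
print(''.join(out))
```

Execution trace: 'S' (try body) → 'B' (try body, no exception) → 'V' (else) → 'F' (finally) → 'U' (after the try/except). Output: SBVFU

Answer: SBVFU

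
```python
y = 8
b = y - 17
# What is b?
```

Trace:
`y = 8` → y = 8
`b = y - 17` → b = -9
So b = -9

Answer: -9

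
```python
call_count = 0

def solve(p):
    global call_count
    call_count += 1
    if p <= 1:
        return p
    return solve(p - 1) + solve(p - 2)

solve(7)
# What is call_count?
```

Calls(p) = 1 + Calls(p-1) + Calls(p-2); Calls(0)=Calls(1)=1. For p=7 this gives 41.

Answer: 41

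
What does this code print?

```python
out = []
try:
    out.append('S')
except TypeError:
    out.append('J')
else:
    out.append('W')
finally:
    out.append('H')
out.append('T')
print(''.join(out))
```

Execution trace: 'S' (try body, no exception) → 'W' (else) → 'H' (finally) → 'T' (after the try/except). Output: SWHT

Answer: SWHT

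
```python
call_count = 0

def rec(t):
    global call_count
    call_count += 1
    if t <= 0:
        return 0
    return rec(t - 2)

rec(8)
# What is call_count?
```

Linear recursion stepping by 2: 5 calls from t=8 down to ≤0.

Answer: 5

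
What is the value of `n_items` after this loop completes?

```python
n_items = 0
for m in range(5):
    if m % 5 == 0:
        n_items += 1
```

Count numbers divisible by 5 in range(5)
`n_items` takes the values: 0 → 1

Answer: 1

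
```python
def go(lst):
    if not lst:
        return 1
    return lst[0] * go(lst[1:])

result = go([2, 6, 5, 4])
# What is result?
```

Product over [2, 6, 5, 4] = 2 * 6 * 5 * 4 = 240

Answer: 240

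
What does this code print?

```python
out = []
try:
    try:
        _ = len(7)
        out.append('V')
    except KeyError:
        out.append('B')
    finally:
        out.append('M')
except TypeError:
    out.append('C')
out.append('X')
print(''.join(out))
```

Execution trace: 'M' (finally) → 'C' (outer except TypeError) → 'X' (after the try/except). Output: MCX

Answer: MCX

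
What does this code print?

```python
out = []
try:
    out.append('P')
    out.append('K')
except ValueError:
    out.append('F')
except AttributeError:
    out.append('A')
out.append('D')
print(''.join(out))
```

Execution trace: 'P' (try body) → 'K' (try body, no exception) → 'D' (after the try/except). Output: PKD

Answer: PKD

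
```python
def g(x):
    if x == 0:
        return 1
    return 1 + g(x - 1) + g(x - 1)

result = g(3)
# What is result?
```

g(x) = 1 + 2·g(x-1), g(0)=1. Closed form: (1+1)·2^3 - 1 = 15.

Answer: 15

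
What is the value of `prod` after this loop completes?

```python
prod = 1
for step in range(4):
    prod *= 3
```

3^4 = 81
`prod` takes the values: 1 → 3 → 9 → 27 → 81

Answer: 81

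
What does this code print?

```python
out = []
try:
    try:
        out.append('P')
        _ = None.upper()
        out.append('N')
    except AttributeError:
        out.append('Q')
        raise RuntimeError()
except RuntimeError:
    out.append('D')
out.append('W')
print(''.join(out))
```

Execution trace: 'P' (inner try body) → 'Q' (inner except AttributeError) → 'D' (outer except RuntimeError) → 'W' (after the try/except). Output: PQDW

Answer: PQDW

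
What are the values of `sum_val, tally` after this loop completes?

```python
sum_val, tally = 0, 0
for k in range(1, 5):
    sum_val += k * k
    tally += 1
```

Sum of squares and count
`sum_val, tally` takes the values: (0, 0) → (1, 0) → (1, 1) → (5, 1) → (5, 2) → (14, 2) → (14, 3) → (30, 3) → (30, 4)

Answer: 30, 4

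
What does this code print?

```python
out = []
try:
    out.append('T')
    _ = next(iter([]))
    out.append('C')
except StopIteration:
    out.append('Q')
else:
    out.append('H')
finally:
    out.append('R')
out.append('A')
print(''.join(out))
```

Execution trace: 'T' (try body) → 'Q' (except StopIteration) → 'R' (finally) → 'A' (after the try/except). Output: TQRA

Answer: TQRA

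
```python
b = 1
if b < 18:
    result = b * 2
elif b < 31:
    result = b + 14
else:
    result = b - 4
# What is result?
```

Trace:
`b = 1` → b = 1
`if b < 18: ...` → b < 18 is True → result = 2
So result = 2

Answer: 2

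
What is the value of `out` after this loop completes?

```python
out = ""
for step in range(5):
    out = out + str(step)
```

Concatenate digits 0 to 4
`out` takes the values: "" → "0" → "01" → "012" → "0123" → "01234"

Answer: "01234"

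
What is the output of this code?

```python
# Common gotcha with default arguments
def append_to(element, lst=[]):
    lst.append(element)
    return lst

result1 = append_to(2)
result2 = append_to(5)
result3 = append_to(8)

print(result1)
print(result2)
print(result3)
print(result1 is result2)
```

Key concept: mutable default argument gotcha.
Step by step:
`result1 = append_to(2)` → result1 = [2]
`result2 = append_to(5)` → result1 = [2, 5] (same object as result2); result2 = [2, 5] (same object as result1)
`result3 = append_to(8)` → result1 = [2, 5, 8] (same object as result2, result3); result2 = [2, 5, 8] (same object as result1, result3); result3 = [2, 5, 8] (same object as result1, result2)
`print(result1)` → prints [2, 5, 8]
`print(result2)` → prints [2, 5, 8]
`print(result3)` → prints [2, 5, 8]
`print(result1 is result2)` → prints True

Answer:
[2, 5, 8]
[2, 5, 8]
[2, 5, 8]
True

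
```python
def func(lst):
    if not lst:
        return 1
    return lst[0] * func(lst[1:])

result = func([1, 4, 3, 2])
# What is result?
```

Product over [1, 4, 3, 2] = 1 * 4 * 3 * 2 = 24

Answer: 24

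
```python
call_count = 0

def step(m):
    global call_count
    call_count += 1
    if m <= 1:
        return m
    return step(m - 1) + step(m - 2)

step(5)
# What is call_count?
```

Calls(m) = 1 + Calls(m-1) + Calls(m-2); Calls(0)=Calls(1)=1. For m=5 this gives 15.

Answer: 15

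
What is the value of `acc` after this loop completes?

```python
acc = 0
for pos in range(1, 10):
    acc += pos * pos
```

Sum of squares 1² to 9² = 285
`acc` takes the values: 0 → 1 → 5 → 14 → 30 → 55 → 91 → 140 → 204 → 285

Answer: 285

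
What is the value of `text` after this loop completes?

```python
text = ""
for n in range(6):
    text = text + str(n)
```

Concatenate digits 0 to 5
`text` takes the values: "" → "0" → "01" → "012" → "0123" → "01234" → "012345"

Answer: "012345"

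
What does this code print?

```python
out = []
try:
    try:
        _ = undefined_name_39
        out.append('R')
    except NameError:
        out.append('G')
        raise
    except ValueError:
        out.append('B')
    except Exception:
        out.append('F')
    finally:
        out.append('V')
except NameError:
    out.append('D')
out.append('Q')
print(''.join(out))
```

Execution trace: 'G' (inner except NameError) → 'V' (inner finally) → 'D' (outer except NameError) → 'Q' (after the try/except). Output: GVDQ

Answer: GVDQ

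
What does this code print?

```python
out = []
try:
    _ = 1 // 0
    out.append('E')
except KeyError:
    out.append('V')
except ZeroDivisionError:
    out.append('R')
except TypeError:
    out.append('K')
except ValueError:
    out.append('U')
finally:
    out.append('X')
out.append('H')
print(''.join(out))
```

Execution trace: 'R' (except ZeroDivisionError) → 'X' (finally) → 'H' (after the try/except). Output: RXH

Answer: RXH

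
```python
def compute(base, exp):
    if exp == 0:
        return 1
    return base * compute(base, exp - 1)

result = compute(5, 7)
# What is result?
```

compute(5, 7) = 5 * 5 * 5 * 5 * 5 * 5 * 5 = 78125

Answer: 78125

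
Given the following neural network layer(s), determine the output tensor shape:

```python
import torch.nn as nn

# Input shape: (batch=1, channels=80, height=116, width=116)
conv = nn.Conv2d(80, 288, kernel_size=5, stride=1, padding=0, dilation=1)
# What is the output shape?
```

Input: (1, 80, 116, 116) -> Output: (1, 288, 112, 112)

Answer: (1, 288, 112, 112)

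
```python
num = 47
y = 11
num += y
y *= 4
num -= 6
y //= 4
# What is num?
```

Trace:
`num = 47` → num = 47
`y = 11` → y = 11
`num += y` → num = 58
`y *= 4` → y = 44
`num -= 6` → num = 52
`y //= 4` → y = 11
So num = 52

Answer: 52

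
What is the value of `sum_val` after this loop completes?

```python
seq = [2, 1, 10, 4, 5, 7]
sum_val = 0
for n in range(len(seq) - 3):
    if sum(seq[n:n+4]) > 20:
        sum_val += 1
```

Count windows with sum > 20
`sum_val` takes the values: 0 → 1

Answer: 1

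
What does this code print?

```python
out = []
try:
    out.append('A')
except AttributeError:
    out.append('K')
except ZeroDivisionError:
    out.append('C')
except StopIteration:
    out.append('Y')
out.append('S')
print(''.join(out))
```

Execution trace: 'A' (try body, no exception) → 'S' (after the try/except). Output: AS

Answer: AS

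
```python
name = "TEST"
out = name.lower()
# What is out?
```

Trace:
`name = "TEST"` → name = 'TEST'
`out = name.lower()` → out = 'test'
So out = 'test'

Answer: 'test'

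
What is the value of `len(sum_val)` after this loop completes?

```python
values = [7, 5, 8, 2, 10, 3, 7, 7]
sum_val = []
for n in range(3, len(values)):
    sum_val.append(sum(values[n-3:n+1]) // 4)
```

Number of 4-element averages
`sum_val` takes the values: [] → [5] → [5, 6] → [5, 6, 5] → [5, 6, 5, 5] → [5, 6, 5, 5, 6]
So `len(sum_val)` = 5

Answer: 5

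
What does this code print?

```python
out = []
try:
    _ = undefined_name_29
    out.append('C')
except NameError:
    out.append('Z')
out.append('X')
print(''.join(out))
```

Execution trace: 'Z' (except NameError) → 'X' (after the try/except). Output: ZX

Answer: ZX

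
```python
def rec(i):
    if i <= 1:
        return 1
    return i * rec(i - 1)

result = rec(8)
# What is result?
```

rec(8) = 8 * 7 * 6 * 5 * 4 * 3 * 2 * 1 = 40320

Answer: 40320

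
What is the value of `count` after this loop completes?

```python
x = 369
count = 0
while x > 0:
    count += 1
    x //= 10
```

Count digits by repeated division by 10
`count` takes the values: 0 → 1 → 2 → 3

Answer: 3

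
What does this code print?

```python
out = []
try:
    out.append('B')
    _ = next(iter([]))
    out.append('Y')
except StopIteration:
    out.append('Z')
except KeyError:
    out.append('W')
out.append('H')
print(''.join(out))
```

Execution trace: 'B' (try body) → 'Z' (except StopIteration) → 'H' (after the try/except). Output: BZH

Answer: BZH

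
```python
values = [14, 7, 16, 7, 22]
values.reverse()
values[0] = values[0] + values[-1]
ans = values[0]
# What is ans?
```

Trace:
`values = [14, 7, 16, 7, 22]` → values = [14, 7, 16, 7, 22]
`values.reverse()` → values = [22, 7, 16, 7, 14]
`values[0] = values[0] + values[-1]` → values = [36, 7, 16, 7, 14]
`ans = values[0]` → ans = 36
So ans = 36

Answer: 36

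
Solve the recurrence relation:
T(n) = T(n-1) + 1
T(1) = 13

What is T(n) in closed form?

Unrolling: T(n) = T(1) + 1·(n-1) = 13 + 1(n-1) = n + 12.

Answer: T(n) = n + 12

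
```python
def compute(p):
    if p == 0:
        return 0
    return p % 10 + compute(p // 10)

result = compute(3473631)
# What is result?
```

Sum of digits of 3473631: 1 + 3 + 6 + 3 + 7 + 4 + 3 = 27

Answer: 27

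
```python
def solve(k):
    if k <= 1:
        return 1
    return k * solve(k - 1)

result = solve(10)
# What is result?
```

solve(10) = 10 * 9 * 8 * 7 * 6 * 5 * 4 * 3 * 2 * 1 = 3628800

Answer: 3628800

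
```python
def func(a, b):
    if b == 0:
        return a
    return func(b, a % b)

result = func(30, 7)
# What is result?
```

func(30, 7) -> func(7, 2) -> func(2, 1) -> func(1, 0) -> 1

Answer: 1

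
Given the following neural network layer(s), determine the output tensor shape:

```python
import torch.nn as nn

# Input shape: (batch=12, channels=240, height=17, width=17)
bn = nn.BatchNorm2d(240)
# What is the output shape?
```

Input: (12, 240, 17, 17) -> Output: (12, 240, 17, 17)

Answer: (12, 240, 17, 17)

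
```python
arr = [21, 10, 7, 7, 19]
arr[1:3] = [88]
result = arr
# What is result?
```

Trace:
`arr = [21, 10, 7, 7, 19]` → arr = [21, 10, 7, 7, 19]
`arr[1:3] = [88]` → arr = [21, 88, 7, 19]
`result = arr` → result = [21, 88, 7, 19]
So result = [21, 88, 7, 19]

Answer: [21, 88, 7, 19]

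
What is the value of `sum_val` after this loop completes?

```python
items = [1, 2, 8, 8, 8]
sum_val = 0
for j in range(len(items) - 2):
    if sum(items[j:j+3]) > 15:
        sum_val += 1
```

Count windows with sum > 15
`sum_val` takes the values: 0 → 1 → 2

Answer: 2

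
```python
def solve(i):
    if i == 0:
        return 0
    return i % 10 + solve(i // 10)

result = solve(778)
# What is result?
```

Sum of digits of 778: 8 + 7 + 7 = 22

Answer: 22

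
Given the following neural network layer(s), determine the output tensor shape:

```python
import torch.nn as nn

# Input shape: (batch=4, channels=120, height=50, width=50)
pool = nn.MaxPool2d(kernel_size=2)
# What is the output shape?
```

Input: (4, 120, 50, 50) -> Output: (4, 120, 25, 25)

Answer: (4, 120, 25, 25)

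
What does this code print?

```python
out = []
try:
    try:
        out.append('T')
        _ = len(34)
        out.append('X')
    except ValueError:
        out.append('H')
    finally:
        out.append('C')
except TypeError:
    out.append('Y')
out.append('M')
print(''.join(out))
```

Execution trace: 'T' (inner try body) → 'C' (inner finally) → 'Y' (outer except TypeError) → 'M' (after the try/except). Output: TCYM

Answer: TCYM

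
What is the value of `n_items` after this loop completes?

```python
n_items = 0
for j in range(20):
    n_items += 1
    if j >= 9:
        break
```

Loop breaks when j reaches 9, n_items is 10
`n_items` takes the values: 0 → 1 → 2 → 3 → 4 → 5 → 6 → 7 → 8 → 9 → 10

Answer: 10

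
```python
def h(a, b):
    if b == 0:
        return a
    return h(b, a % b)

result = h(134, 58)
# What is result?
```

h(134, 58) -> h(58, 18) -> h(18, 4) -> h(4, 2) -> h(2, 0) -> 2

Answer: 2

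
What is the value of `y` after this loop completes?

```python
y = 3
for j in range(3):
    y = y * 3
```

Multiply by 3, 3 times: 3 * 3^3 = 81
`y` takes the values: 3 → 9 → 27 → 81

Answer: 81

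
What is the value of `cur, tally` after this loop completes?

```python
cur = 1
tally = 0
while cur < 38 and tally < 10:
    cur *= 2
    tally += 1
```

Double until >= 38 or 10 iterations
`cur, tally` takes the values: (1, 0) → (2, 0) → (2, 1) → (4, 1) → (4, 2) → (8, 2) → (8, 3) → (16, 3) → (16, 4) → (32, 4) → (32, 5) → (64, 5) → (64, 6)

Answer: 64, 6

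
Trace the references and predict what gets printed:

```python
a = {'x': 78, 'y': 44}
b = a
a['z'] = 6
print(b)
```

Key concept: dict aliasing.
Step by step:
`a = {'x': 78, 'y': 44}` → a = {'x': 78, 'y': 44}
`b = a` → b = {'x': 78, 'y': 44} (same object as a)
`a['z'] = 6` → a = {'x': 78, 'y': 44, 'z': 6} (same object as b); b = {'x': 78, 'y': 44, 'z': 6} (same object as a)
`print(b)` → prints {'x': 78, 'y': 44, 'z': 6}

Answer: {'x': 78, 'y': 44, 'z': 6}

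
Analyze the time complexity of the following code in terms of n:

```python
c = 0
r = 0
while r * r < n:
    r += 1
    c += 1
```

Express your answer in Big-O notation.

Each loop level contributes: √n. Multiplying the contributions gives O(√n).

Answer: O(√n)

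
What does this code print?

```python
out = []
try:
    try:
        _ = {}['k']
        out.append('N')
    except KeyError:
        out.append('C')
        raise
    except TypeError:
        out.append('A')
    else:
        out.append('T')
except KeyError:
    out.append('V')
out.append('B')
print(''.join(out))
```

Execution trace: 'C' (inner except KeyError) → 'V' (outer except KeyError) → 'B' (after the try/except). Output: CVB

Answer: CVB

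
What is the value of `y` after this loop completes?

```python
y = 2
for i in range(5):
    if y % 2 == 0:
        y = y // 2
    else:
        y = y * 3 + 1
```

Collatz-style transformation from 2
`y` takes the values: 2 → 1 → 4 → 2 → 1 → 4

Answer: 4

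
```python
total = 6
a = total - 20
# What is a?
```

Trace:
`total = 6` → total = 6
`a = total - 20` → a = -14
So a = -14

Answer: -14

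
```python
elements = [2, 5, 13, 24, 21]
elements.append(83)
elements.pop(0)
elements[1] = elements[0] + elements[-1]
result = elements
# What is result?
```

Trace:
`elements = [2, 5, 13, 24, 21]` → elements = [2, 5, 13, 24, 21]
`elements.append(83)` → elements = [2, 5, 13, 24, 21, 83]
`elements.pop(0)` → elements = [5, 13, 24, 21, 83]
`elements[1] = elements[0] + elements[-1]` → elements = [5, 88, 24, 21, 83]
`result = elements` → result = [5, 88, 24, 21, 83]
So result = [5, 88, 24, 21, 83]

Answer: [5, 88, 24, 21, 83]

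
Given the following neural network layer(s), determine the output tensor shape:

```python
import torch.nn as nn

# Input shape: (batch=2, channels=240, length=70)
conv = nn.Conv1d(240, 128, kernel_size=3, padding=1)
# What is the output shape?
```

Input: (2, 240, 70) -> Output: (2, 128, 70)

Answer: (2, 128, 70)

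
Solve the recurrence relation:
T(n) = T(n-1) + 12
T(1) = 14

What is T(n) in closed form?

Unrolling: T(n) = T(1) + 12·(n-1) = 14 + 12(n-1) = 12n + 2.

Answer: T(n) = 12n + 2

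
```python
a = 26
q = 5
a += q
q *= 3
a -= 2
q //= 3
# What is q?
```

Trace:
`a = 26` → a = 26
`q = 5` → q = 5
`a += q` → a = 31
`q *= 3` → q = 15
`a -= 2` → a = 29
`q //= 3` → q = 5
So q = 5

Answer: 5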